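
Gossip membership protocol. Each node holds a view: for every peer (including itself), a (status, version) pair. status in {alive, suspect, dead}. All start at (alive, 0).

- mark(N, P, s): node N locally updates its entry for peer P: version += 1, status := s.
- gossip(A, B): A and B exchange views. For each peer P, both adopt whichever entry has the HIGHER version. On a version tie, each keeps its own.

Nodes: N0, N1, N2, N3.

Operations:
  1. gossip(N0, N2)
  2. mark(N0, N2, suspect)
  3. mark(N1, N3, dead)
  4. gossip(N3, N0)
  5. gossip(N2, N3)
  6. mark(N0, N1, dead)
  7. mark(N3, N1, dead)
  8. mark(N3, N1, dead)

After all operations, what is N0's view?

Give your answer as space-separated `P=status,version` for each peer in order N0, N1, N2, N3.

Answer: N0=alive,0 N1=dead,1 N2=suspect,1 N3=alive,0

Derivation:
Op 1: gossip N0<->N2 -> N0.N0=(alive,v0) N0.N1=(alive,v0) N0.N2=(alive,v0) N0.N3=(alive,v0) | N2.N0=(alive,v0) N2.N1=(alive,v0) N2.N2=(alive,v0) N2.N3=(alive,v0)
Op 2: N0 marks N2=suspect -> (suspect,v1)
Op 3: N1 marks N3=dead -> (dead,v1)
Op 4: gossip N3<->N0 -> N3.N0=(alive,v0) N3.N1=(alive,v0) N3.N2=(suspect,v1) N3.N3=(alive,v0) | N0.N0=(alive,v0) N0.N1=(alive,v0) N0.N2=(suspect,v1) N0.N3=(alive,v0)
Op 5: gossip N2<->N3 -> N2.N0=(alive,v0) N2.N1=(alive,v0) N2.N2=(suspect,v1) N2.N3=(alive,v0) | N3.N0=(alive,v0) N3.N1=(alive,v0) N3.N2=(suspect,v1) N3.N3=(alive,v0)
Op 6: N0 marks N1=dead -> (dead,v1)
Op 7: N3 marks N1=dead -> (dead,v1)
Op 8: N3 marks N1=dead -> (dead,v2)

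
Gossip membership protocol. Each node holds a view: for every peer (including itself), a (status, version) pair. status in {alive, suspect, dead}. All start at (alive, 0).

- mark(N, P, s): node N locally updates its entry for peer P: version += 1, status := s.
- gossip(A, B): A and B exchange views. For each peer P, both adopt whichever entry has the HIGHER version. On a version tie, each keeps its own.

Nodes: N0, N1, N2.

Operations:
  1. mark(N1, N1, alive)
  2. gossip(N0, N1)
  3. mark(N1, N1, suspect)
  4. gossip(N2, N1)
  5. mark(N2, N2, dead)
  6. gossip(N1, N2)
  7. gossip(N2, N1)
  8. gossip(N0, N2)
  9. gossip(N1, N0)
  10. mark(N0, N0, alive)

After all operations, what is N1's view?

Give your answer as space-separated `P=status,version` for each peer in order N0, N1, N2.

Answer: N0=alive,0 N1=suspect,2 N2=dead,1

Derivation:
Op 1: N1 marks N1=alive -> (alive,v1)
Op 2: gossip N0<->N1 -> N0.N0=(alive,v0) N0.N1=(alive,v1) N0.N2=(alive,v0) | N1.N0=(alive,v0) N1.N1=(alive,v1) N1.N2=(alive,v0)
Op 3: N1 marks N1=suspect -> (suspect,v2)
Op 4: gossip N2<->N1 -> N2.N0=(alive,v0) N2.N1=(suspect,v2) N2.N2=(alive,v0) | N1.N0=(alive,v0) N1.N1=(suspect,v2) N1.N2=(alive,v0)
Op 5: N2 marks N2=dead -> (dead,v1)
Op 6: gossip N1<->N2 -> N1.N0=(alive,v0) N1.N1=(suspect,v2) N1.N2=(dead,v1) | N2.N0=(alive,v0) N2.N1=(suspect,v2) N2.N2=(dead,v1)
Op 7: gossip N2<->N1 -> N2.N0=(alive,v0) N2.N1=(suspect,v2) N2.N2=(dead,v1) | N1.N0=(alive,v0) N1.N1=(suspect,v2) N1.N2=(dead,v1)
Op 8: gossip N0<->N2 -> N0.N0=(alive,v0) N0.N1=(suspect,v2) N0.N2=(dead,v1) | N2.N0=(alive,v0) N2.N1=(suspect,v2) N2.N2=(dead,v1)
Op 9: gossip N1<->N0 -> N1.N0=(alive,v0) N1.N1=(suspect,v2) N1.N2=(dead,v1) | N0.N0=(alive,v0) N0.N1=(suspect,v2) N0.N2=(dead,v1)
Op 10: N0 marks N0=alive -> (alive,v1)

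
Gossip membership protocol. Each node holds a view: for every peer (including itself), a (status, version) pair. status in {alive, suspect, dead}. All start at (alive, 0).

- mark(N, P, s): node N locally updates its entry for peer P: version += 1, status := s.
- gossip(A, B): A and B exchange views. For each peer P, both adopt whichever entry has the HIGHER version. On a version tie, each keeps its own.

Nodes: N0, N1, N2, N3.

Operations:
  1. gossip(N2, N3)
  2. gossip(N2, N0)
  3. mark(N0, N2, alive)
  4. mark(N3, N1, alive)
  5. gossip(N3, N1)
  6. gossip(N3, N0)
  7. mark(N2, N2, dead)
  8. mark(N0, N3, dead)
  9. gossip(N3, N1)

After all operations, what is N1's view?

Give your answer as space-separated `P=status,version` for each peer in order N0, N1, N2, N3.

Answer: N0=alive,0 N1=alive,1 N2=alive,1 N3=alive,0

Derivation:
Op 1: gossip N2<->N3 -> N2.N0=(alive,v0) N2.N1=(alive,v0) N2.N2=(alive,v0) N2.N3=(alive,v0) | N3.N0=(alive,v0) N3.N1=(alive,v0) N3.N2=(alive,v0) N3.N3=(alive,v0)
Op 2: gossip N2<->N0 -> N2.N0=(alive,v0) N2.N1=(alive,v0) N2.N2=(alive,v0) N2.N3=(alive,v0) | N0.N0=(alive,v0) N0.N1=(alive,v0) N0.N2=(alive,v0) N0.N3=(alive,v0)
Op 3: N0 marks N2=alive -> (alive,v1)
Op 4: N3 marks N1=alive -> (alive,v1)
Op 5: gossip N3<->N1 -> N3.N0=(alive,v0) N3.N1=(alive,v1) N3.N2=(alive,v0) N3.N3=(alive,v0) | N1.N0=(alive,v0) N1.N1=(alive,v1) N1.N2=(alive,v0) N1.N3=(alive,v0)
Op 6: gossip N3<->N0 -> N3.N0=(alive,v0) N3.N1=(alive,v1) N3.N2=(alive,v1) N3.N3=(alive,v0) | N0.N0=(alive,v0) N0.N1=(alive,v1) N0.N2=(alive,v1) N0.N3=(alive,v0)
Op 7: N2 marks N2=dead -> (dead,v1)
Op 8: N0 marks N3=dead -> (dead,v1)
Op 9: gossip N3<->N1 -> N3.N0=(alive,v0) N3.N1=(alive,v1) N3.N2=(alive,v1) N3.N3=(alive,v0) | N1.N0=(alive,v0) N1.N1=(alive,v1) N1.N2=(alive,v1) N1.N3=(alive,v0)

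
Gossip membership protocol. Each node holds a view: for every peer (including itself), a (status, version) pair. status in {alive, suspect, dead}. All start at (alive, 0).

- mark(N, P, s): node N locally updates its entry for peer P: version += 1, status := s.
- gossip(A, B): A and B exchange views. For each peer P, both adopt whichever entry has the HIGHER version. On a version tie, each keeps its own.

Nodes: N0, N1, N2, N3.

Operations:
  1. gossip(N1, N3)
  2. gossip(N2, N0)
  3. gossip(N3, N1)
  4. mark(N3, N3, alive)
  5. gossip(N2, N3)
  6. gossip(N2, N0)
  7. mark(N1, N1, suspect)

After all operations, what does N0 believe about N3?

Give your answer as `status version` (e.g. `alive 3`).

Op 1: gossip N1<->N3 -> N1.N0=(alive,v0) N1.N1=(alive,v0) N1.N2=(alive,v0) N1.N3=(alive,v0) | N3.N0=(alive,v0) N3.N1=(alive,v0) N3.N2=(alive,v0) N3.N3=(alive,v0)
Op 2: gossip N2<->N0 -> N2.N0=(alive,v0) N2.N1=(alive,v0) N2.N2=(alive,v0) N2.N3=(alive,v0) | N0.N0=(alive,v0) N0.N1=(alive,v0) N0.N2=(alive,v0) N0.N3=(alive,v0)
Op 3: gossip N3<->N1 -> N3.N0=(alive,v0) N3.N1=(alive,v0) N3.N2=(alive,v0) N3.N3=(alive,v0) | N1.N0=(alive,v0) N1.N1=(alive,v0) N1.N2=(alive,v0) N1.N3=(alive,v0)
Op 4: N3 marks N3=alive -> (alive,v1)
Op 5: gossip N2<->N3 -> N2.N0=(alive,v0) N2.N1=(alive,v0) N2.N2=(alive,v0) N2.N3=(alive,v1) | N3.N0=(alive,v0) N3.N1=(alive,v0) N3.N2=(alive,v0) N3.N3=(alive,v1)
Op 6: gossip N2<->N0 -> N2.N0=(alive,v0) N2.N1=(alive,v0) N2.N2=(alive,v0) N2.N3=(alive,v1) | N0.N0=(alive,v0) N0.N1=(alive,v0) N0.N2=(alive,v0) N0.N3=(alive,v1)
Op 7: N1 marks N1=suspect -> (suspect,v1)

Answer: alive 1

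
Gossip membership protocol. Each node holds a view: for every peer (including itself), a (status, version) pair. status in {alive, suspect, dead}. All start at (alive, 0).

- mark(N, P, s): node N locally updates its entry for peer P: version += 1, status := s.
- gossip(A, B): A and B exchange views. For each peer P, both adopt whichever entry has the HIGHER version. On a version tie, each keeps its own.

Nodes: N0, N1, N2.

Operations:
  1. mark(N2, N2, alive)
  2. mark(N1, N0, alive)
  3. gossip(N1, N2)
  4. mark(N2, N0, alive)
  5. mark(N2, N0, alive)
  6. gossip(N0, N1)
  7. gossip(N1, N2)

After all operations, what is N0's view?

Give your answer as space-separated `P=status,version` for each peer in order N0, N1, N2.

Answer: N0=alive,1 N1=alive,0 N2=alive,1

Derivation:
Op 1: N2 marks N2=alive -> (alive,v1)
Op 2: N1 marks N0=alive -> (alive,v1)
Op 3: gossip N1<->N2 -> N1.N0=(alive,v1) N1.N1=(alive,v0) N1.N2=(alive,v1) | N2.N0=(alive,v1) N2.N1=(alive,v0) N2.N2=(alive,v1)
Op 4: N2 marks N0=alive -> (alive,v2)
Op 5: N2 marks N0=alive -> (alive,v3)
Op 6: gossip N0<->N1 -> N0.N0=(alive,v1) N0.N1=(alive,v0) N0.N2=(alive,v1) | N1.N0=(alive,v1) N1.N1=(alive,v0) N1.N2=(alive,v1)
Op 7: gossip N1<->N2 -> N1.N0=(alive,v3) N1.N1=(alive,v0) N1.N2=(alive,v1) | N2.N0=(alive,v3) N2.N1=(alive,v0) N2.N2=(alive,v1)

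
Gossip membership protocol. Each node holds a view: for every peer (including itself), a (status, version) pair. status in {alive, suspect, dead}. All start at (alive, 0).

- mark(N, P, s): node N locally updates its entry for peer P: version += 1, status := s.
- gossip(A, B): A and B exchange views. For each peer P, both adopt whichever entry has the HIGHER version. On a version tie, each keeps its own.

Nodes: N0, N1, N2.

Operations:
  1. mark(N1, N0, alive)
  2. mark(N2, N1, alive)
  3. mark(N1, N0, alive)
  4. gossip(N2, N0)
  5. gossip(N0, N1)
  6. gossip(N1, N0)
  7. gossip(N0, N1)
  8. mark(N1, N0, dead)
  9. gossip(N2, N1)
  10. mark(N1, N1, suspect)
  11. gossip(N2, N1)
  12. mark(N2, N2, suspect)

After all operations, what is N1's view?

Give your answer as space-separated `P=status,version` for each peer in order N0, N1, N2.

Op 1: N1 marks N0=alive -> (alive,v1)
Op 2: N2 marks N1=alive -> (alive,v1)
Op 3: N1 marks N0=alive -> (alive,v2)
Op 4: gossip N2<->N0 -> N2.N0=(alive,v0) N2.N1=(alive,v1) N2.N2=(alive,v0) | N0.N0=(alive,v0) N0.N1=(alive,v1) N0.N2=(alive,v0)
Op 5: gossip N0<->N1 -> N0.N0=(alive,v2) N0.N1=(alive,v1) N0.N2=(alive,v0) | N1.N0=(alive,v2) N1.N1=(alive,v1) N1.N2=(alive,v0)
Op 6: gossip N1<->N0 -> N1.N0=(alive,v2) N1.N1=(alive,v1) N1.N2=(alive,v0) | N0.N0=(alive,v2) N0.N1=(alive,v1) N0.N2=(alive,v0)
Op 7: gossip N0<->N1 -> N0.N0=(alive,v2) N0.N1=(alive,v1) N0.N2=(alive,v0) | N1.N0=(alive,v2) N1.N1=(alive,v1) N1.N2=(alive,v0)
Op 8: N1 marks N0=dead -> (dead,v3)
Op 9: gossip N2<->N1 -> N2.N0=(dead,v3) N2.N1=(alive,v1) N2.N2=(alive,v0) | N1.N0=(dead,v3) N1.N1=(alive,v1) N1.N2=(alive,v0)
Op 10: N1 marks N1=suspect -> (suspect,v2)
Op 11: gossip N2<->N1 -> N2.N0=(dead,v3) N2.N1=(suspect,v2) N2.N2=(alive,v0) | N1.N0=(dead,v3) N1.N1=(suspect,v2) N1.N2=(alive,v0)
Op 12: N2 marks N2=suspect -> (suspect,v1)

Answer: N0=dead,3 N1=suspect,2 N2=alive,0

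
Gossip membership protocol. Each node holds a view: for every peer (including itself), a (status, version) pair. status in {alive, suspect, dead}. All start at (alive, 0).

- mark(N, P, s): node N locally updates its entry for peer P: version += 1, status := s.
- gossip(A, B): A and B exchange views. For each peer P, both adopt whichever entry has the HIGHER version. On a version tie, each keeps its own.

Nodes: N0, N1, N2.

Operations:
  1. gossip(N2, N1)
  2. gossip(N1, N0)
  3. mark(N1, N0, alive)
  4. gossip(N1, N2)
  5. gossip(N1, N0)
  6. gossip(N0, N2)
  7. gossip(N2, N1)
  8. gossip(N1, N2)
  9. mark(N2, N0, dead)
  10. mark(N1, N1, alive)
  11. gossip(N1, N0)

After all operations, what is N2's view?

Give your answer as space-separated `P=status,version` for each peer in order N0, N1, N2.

Op 1: gossip N2<->N1 -> N2.N0=(alive,v0) N2.N1=(alive,v0) N2.N2=(alive,v0) | N1.N0=(alive,v0) N1.N1=(alive,v0) N1.N2=(alive,v0)
Op 2: gossip N1<->N0 -> N1.N0=(alive,v0) N1.N1=(alive,v0) N1.N2=(alive,v0) | N0.N0=(alive,v0) N0.N1=(alive,v0) N0.N2=(alive,v0)
Op 3: N1 marks N0=alive -> (alive,v1)
Op 4: gossip N1<->N2 -> N1.N0=(alive,v1) N1.N1=(alive,v0) N1.N2=(alive,v0) | N2.N0=(alive,v1) N2.N1=(alive,v0) N2.N2=(alive,v0)
Op 5: gossip N1<->N0 -> N1.N0=(alive,v1) N1.N1=(alive,v0) N1.N2=(alive,v0) | N0.N0=(alive,v1) N0.N1=(alive,v0) N0.N2=(alive,v0)
Op 6: gossip N0<->N2 -> N0.N0=(alive,v1) N0.N1=(alive,v0) N0.N2=(alive,v0) | N2.N0=(alive,v1) N2.N1=(alive,v0) N2.N2=(alive,v0)
Op 7: gossip N2<->N1 -> N2.N0=(alive,v1) N2.N1=(alive,v0) N2.N2=(alive,v0) | N1.N0=(alive,v1) N1.N1=(alive,v0) N1.N2=(alive,v0)
Op 8: gossip N1<->N2 -> N1.N0=(alive,v1) N1.N1=(alive,v0) N1.N2=(alive,v0) | N2.N0=(alive,v1) N2.N1=(alive,v0) N2.N2=(alive,v0)
Op 9: N2 marks N0=dead -> (dead,v2)
Op 10: N1 marks N1=alive -> (alive,v1)
Op 11: gossip N1<->N0 -> N1.N0=(alive,v1) N1.N1=(alive,v1) N1.N2=(alive,v0) | N0.N0=(alive,v1) N0.N1=(alive,v1) N0.N2=(alive,v0)

Answer: N0=dead,2 N1=alive,0 N2=alive,0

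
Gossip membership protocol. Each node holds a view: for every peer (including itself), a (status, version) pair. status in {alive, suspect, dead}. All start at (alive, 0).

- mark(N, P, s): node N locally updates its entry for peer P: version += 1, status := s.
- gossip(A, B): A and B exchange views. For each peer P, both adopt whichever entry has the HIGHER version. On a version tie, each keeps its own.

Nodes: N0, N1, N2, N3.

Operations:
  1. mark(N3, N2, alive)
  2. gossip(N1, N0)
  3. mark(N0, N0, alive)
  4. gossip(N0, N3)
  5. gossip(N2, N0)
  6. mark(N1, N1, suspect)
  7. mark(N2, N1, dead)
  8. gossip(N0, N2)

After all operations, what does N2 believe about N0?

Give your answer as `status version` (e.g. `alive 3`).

Answer: alive 1

Derivation:
Op 1: N3 marks N2=alive -> (alive,v1)
Op 2: gossip N1<->N0 -> N1.N0=(alive,v0) N1.N1=(alive,v0) N1.N2=(alive,v0) N1.N3=(alive,v0) | N0.N0=(alive,v0) N0.N1=(alive,v0) N0.N2=(alive,v0) N0.N3=(alive,v0)
Op 3: N0 marks N0=alive -> (alive,v1)
Op 4: gossip N0<->N3 -> N0.N0=(alive,v1) N0.N1=(alive,v0) N0.N2=(alive,v1) N0.N3=(alive,v0) | N3.N0=(alive,v1) N3.N1=(alive,v0) N3.N2=(alive,v1) N3.N3=(alive,v0)
Op 5: gossip N2<->N0 -> N2.N0=(alive,v1) N2.N1=(alive,v0) N2.N2=(alive,v1) N2.N3=(alive,v0) | N0.N0=(alive,v1) N0.N1=(alive,v0) N0.N2=(alive,v1) N0.N3=(alive,v0)
Op 6: N1 marks N1=suspect -> (suspect,v1)
Op 7: N2 marks N1=dead -> (dead,v1)
Op 8: gossip N0<->N2 -> N0.N0=(alive,v1) N0.N1=(dead,v1) N0.N2=(alive,v1) N0.N3=(alive,v0) | N2.N0=(alive,v1) N2.N1=(dead,v1) N2.N2=(alive,v1) N2.N3=(alive,v0)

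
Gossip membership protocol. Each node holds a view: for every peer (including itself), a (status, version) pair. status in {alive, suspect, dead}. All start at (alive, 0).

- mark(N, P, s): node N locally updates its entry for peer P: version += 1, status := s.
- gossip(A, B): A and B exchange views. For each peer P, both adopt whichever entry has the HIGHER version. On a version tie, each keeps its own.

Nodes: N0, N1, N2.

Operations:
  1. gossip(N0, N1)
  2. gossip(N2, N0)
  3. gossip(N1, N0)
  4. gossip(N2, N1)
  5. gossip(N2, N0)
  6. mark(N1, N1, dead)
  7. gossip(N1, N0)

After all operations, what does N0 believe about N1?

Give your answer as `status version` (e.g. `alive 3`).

Answer: dead 1

Derivation:
Op 1: gossip N0<->N1 -> N0.N0=(alive,v0) N0.N1=(alive,v0) N0.N2=(alive,v0) | N1.N0=(alive,v0) N1.N1=(alive,v0) N1.N2=(alive,v0)
Op 2: gossip N2<->N0 -> N2.N0=(alive,v0) N2.N1=(alive,v0) N2.N2=(alive,v0) | N0.N0=(alive,v0) N0.N1=(alive,v0) N0.N2=(alive,v0)
Op 3: gossip N1<->N0 -> N1.N0=(alive,v0) N1.N1=(alive,v0) N1.N2=(alive,v0) | N0.N0=(alive,v0) N0.N1=(alive,v0) N0.N2=(alive,v0)
Op 4: gossip N2<->N1 -> N2.N0=(alive,v0) N2.N1=(alive,v0) N2.N2=(alive,v0) | N1.N0=(alive,v0) N1.N1=(alive,v0) N1.N2=(alive,v0)
Op 5: gossip N2<->N0 -> N2.N0=(alive,v0) N2.N1=(alive,v0) N2.N2=(alive,v0) | N0.N0=(alive,v0) N0.N1=(alive,v0) N0.N2=(alive,v0)
Op 6: N1 marks N1=dead -> (dead,v1)
Op 7: gossip N1<->N0 -> N1.N0=(alive,v0) N1.N1=(dead,v1) N1.N2=(alive,v0) | N0.N0=(alive,v0) N0.N1=(dead,v1) N0.N2=(alive,v0)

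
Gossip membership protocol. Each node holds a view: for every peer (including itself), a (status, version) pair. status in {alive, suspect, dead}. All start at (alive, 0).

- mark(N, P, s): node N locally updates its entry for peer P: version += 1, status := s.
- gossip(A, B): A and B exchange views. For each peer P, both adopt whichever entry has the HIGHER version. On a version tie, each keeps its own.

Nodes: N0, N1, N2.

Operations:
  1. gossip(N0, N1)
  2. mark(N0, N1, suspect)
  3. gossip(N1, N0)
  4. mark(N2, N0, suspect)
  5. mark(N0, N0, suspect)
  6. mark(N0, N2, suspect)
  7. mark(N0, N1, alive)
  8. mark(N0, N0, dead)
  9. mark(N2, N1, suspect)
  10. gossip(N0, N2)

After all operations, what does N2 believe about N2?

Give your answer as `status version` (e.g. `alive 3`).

Op 1: gossip N0<->N1 -> N0.N0=(alive,v0) N0.N1=(alive,v0) N0.N2=(alive,v0) | N1.N0=(alive,v0) N1.N1=(alive,v0) N1.N2=(alive,v0)
Op 2: N0 marks N1=suspect -> (suspect,v1)
Op 3: gossip N1<->N0 -> N1.N0=(alive,v0) N1.N1=(suspect,v1) N1.N2=(alive,v0) | N0.N0=(alive,v0) N0.N1=(suspect,v1) N0.N2=(alive,v0)
Op 4: N2 marks N0=suspect -> (suspect,v1)
Op 5: N0 marks N0=suspect -> (suspect,v1)
Op 6: N0 marks N2=suspect -> (suspect,v1)
Op 7: N0 marks N1=alive -> (alive,v2)
Op 8: N0 marks N0=dead -> (dead,v2)
Op 9: N2 marks N1=suspect -> (suspect,v1)
Op 10: gossip N0<->N2 -> N0.N0=(dead,v2) N0.N1=(alive,v2) N0.N2=(suspect,v1) | N2.N0=(dead,v2) N2.N1=(alive,v2) N2.N2=(suspect,v1)

Answer: suspect 1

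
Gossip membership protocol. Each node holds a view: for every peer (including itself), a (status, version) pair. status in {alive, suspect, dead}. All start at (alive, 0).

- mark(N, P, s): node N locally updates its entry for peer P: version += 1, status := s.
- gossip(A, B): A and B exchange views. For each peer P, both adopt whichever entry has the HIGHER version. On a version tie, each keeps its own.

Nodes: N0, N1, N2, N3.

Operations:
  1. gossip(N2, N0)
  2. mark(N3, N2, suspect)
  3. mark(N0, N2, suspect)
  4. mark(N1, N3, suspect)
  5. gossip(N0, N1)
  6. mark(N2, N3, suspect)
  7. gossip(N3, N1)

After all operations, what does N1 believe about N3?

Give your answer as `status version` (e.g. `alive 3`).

Op 1: gossip N2<->N0 -> N2.N0=(alive,v0) N2.N1=(alive,v0) N2.N2=(alive,v0) N2.N3=(alive,v0) | N0.N0=(alive,v0) N0.N1=(alive,v0) N0.N2=(alive,v0) N0.N3=(alive,v0)
Op 2: N3 marks N2=suspect -> (suspect,v1)
Op 3: N0 marks N2=suspect -> (suspect,v1)
Op 4: N1 marks N3=suspect -> (suspect,v1)
Op 5: gossip N0<->N1 -> N0.N0=(alive,v0) N0.N1=(alive,v0) N0.N2=(suspect,v1) N0.N3=(suspect,v1) | N1.N0=(alive,v0) N1.N1=(alive,v0) N1.N2=(suspect,v1) N1.N3=(suspect,v1)
Op 6: N2 marks N3=suspect -> (suspect,v1)
Op 7: gossip N3<->N1 -> N3.N0=(alive,v0) N3.N1=(alive,v0) N3.N2=(suspect,v1) N3.N3=(suspect,v1) | N1.N0=(alive,v0) N1.N1=(alive,v0) N1.N2=(suspect,v1) N1.N3=(suspect,v1)

Answer: suspect 1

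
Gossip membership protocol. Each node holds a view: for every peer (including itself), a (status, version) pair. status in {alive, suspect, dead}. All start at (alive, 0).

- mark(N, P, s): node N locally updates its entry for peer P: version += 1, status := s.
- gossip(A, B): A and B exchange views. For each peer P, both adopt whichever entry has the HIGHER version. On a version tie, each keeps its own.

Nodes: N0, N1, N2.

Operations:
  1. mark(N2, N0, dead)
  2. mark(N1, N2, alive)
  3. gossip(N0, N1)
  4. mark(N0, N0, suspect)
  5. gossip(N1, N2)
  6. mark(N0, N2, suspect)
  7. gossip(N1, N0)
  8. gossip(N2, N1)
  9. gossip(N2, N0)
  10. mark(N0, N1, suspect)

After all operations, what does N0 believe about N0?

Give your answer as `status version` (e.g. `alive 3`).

Answer: suspect 1

Derivation:
Op 1: N2 marks N0=dead -> (dead,v1)
Op 2: N1 marks N2=alive -> (alive,v1)
Op 3: gossip N0<->N1 -> N0.N0=(alive,v0) N0.N1=(alive,v0) N0.N2=(alive,v1) | N1.N0=(alive,v0) N1.N1=(alive,v0) N1.N2=(alive,v1)
Op 4: N0 marks N0=suspect -> (suspect,v1)
Op 5: gossip N1<->N2 -> N1.N0=(dead,v1) N1.N1=(alive,v0) N1.N2=(alive,v1) | N2.N0=(dead,v1) N2.N1=(alive,v0) N2.N2=(alive,v1)
Op 6: N0 marks N2=suspect -> (suspect,v2)
Op 7: gossip N1<->N0 -> N1.N0=(dead,v1) N1.N1=(alive,v0) N1.N2=(suspect,v2) | N0.N0=(suspect,v1) N0.N1=(alive,v0) N0.N2=(suspect,v2)
Op 8: gossip N2<->N1 -> N2.N0=(dead,v1) N2.N1=(alive,v0) N2.N2=(suspect,v2) | N1.N0=(dead,v1) N1.N1=(alive,v0) N1.N2=(suspect,v2)
Op 9: gossip N2<->N0 -> N2.N0=(dead,v1) N2.N1=(alive,v0) N2.N2=(suspect,v2) | N0.N0=(suspect,v1) N0.N1=(alive,v0) N0.N2=(suspect,v2)
Op 10: N0 marks N1=suspect -> (suspect,v1)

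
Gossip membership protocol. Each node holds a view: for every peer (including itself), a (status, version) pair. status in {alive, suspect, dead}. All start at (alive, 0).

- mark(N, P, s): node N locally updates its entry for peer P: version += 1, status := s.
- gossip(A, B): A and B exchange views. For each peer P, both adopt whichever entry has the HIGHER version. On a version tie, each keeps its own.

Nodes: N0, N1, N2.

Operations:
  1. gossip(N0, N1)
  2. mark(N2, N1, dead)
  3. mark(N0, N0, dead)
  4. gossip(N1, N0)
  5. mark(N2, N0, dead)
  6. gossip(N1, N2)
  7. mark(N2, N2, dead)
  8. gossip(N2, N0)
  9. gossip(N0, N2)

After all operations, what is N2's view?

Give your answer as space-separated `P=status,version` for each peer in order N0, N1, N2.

Op 1: gossip N0<->N1 -> N0.N0=(alive,v0) N0.N1=(alive,v0) N0.N2=(alive,v0) | N1.N0=(alive,v0) N1.N1=(alive,v0) N1.N2=(alive,v0)
Op 2: N2 marks N1=dead -> (dead,v1)
Op 3: N0 marks N0=dead -> (dead,v1)
Op 4: gossip N1<->N0 -> N1.N0=(dead,v1) N1.N1=(alive,v0) N1.N2=(alive,v0) | N0.N0=(dead,v1) N0.N1=(alive,v0) N0.N2=(alive,v0)
Op 5: N2 marks N0=dead -> (dead,v1)
Op 6: gossip N1<->N2 -> N1.N0=(dead,v1) N1.N1=(dead,v1) N1.N2=(alive,v0) | N2.N0=(dead,v1) N2.N1=(dead,v1) N2.N2=(alive,v0)
Op 7: N2 marks N2=dead -> (dead,v1)
Op 8: gossip N2<->N0 -> N2.N0=(dead,v1) N2.N1=(dead,v1) N2.N2=(dead,v1) | N0.N0=(dead,v1) N0.N1=(dead,v1) N0.N2=(dead,v1)
Op 9: gossip N0<->N2 -> N0.N0=(dead,v1) N0.N1=(dead,v1) N0.N2=(dead,v1) | N2.N0=(dead,v1) N2.N1=(dead,v1) N2.N2=(dead,v1)

Answer: N0=dead,1 N1=dead,1 N2=dead,1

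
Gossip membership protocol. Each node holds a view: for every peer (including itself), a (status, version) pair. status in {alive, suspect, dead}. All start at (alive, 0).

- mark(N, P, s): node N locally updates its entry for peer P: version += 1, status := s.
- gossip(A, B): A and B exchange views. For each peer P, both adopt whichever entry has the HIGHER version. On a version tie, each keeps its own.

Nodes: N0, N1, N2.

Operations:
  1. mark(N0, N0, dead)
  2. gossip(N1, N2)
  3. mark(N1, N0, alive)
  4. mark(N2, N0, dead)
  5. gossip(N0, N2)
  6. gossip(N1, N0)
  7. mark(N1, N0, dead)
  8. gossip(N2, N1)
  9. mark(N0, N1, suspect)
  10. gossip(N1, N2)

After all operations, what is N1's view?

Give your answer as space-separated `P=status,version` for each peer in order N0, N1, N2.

Op 1: N0 marks N0=dead -> (dead,v1)
Op 2: gossip N1<->N2 -> N1.N0=(alive,v0) N1.N1=(alive,v0) N1.N2=(alive,v0) | N2.N0=(alive,v0) N2.N1=(alive,v0) N2.N2=(alive,v0)
Op 3: N1 marks N0=alive -> (alive,v1)
Op 4: N2 marks N0=dead -> (dead,v1)
Op 5: gossip N0<->N2 -> N0.N0=(dead,v1) N0.N1=(alive,v0) N0.N2=(alive,v0) | N2.N0=(dead,v1) N2.N1=(alive,v0) N2.N2=(alive,v0)
Op 6: gossip N1<->N0 -> N1.N0=(alive,v1) N1.N1=(alive,v0) N1.N2=(alive,v0) | N0.N0=(dead,v1) N0.N1=(alive,v0) N0.N2=(alive,v0)
Op 7: N1 marks N0=dead -> (dead,v2)
Op 8: gossip N2<->N1 -> N2.N0=(dead,v2) N2.N1=(alive,v0) N2.N2=(alive,v0) | N1.N0=(dead,v2) N1.N1=(alive,v0) N1.N2=(alive,v0)
Op 9: N0 marks N1=suspect -> (suspect,v1)
Op 10: gossip N1<->N2 -> N1.N0=(dead,v2) N1.N1=(alive,v0) N1.N2=(alive,v0) | N2.N0=(dead,v2) N2.N1=(alive,v0) N2.N2=(alive,v0)

Answer: N0=dead,2 N1=alive,0 N2=alive,0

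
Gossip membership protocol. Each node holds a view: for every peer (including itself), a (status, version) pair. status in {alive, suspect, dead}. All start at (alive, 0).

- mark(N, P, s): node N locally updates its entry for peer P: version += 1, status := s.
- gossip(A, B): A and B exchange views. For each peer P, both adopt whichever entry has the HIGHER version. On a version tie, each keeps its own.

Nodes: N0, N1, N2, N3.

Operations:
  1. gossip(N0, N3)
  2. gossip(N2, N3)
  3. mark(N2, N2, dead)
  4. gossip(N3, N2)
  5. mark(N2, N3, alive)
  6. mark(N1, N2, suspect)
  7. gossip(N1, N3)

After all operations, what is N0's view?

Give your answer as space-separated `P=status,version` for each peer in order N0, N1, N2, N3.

Answer: N0=alive,0 N1=alive,0 N2=alive,0 N3=alive,0

Derivation:
Op 1: gossip N0<->N3 -> N0.N0=(alive,v0) N0.N1=(alive,v0) N0.N2=(alive,v0) N0.N3=(alive,v0) | N3.N0=(alive,v0) N3.N1=(alive,v0) N3.N2=(alive,v0) N3.N3=(alive,v0)
Op 2: gossip N2<->N3 -> N2.N0=(alive,v0) N2.N1=(alive,v0) N2.N2=(alive,v0) N2.N3=(alive,v0) | N3.N0=(alive,v0) N3.N1=(alive,v0) N3.N2=(alive,v0) N3.N3=(alive,v0)
Op 3: N2 marks N2=dead -> (dead,v1)
Op 4: gossip N3<->N2 -> N3.N0=(alive,v0) N3.N1=(alive,v0) N3.N2=(dead,v1) N3.N3=(alive,v0) | N2.N0=(alive,v0) N2.N1=(alive,v0) N2.N2=(dead,v1) N2.N3=(alive,v0)
Op 5: N2 marks N3=alive -> (alive,v1)
Op 6: N1 marks N2=suspect -> (suspect,v1)
Op 7: gossip N1<->N3 -> N1.N0=(alive,v0) N1.N1=(alive,v0) N1.N2=(suspect,v1) N1.N3=(alive,v0) | N3.N0=(alive,v0) N3.N1=(alive,v0) N3.N2=(dead,v1) N3.N3=(alive,v0)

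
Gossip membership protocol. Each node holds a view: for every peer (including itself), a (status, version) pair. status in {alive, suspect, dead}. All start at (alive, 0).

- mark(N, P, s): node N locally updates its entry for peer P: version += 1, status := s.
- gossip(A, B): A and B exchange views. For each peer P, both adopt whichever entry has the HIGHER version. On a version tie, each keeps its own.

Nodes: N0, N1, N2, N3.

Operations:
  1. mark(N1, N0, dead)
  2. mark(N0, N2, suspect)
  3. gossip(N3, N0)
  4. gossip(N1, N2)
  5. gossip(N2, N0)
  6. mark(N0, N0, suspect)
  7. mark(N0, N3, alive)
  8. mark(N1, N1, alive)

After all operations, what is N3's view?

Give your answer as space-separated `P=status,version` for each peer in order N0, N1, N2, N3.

Answer: N0=alive,0 N1=alive,0 N2=suspect,1 N3=alive,0

Derivation:
Op 1: N1 marks N0=dead -> (dead,v1)
Op 2: N0 marks N2=suspect -> (suspect,v1)
Op 3: gossip N3<->N0 -> N3.N0=(alive,v0) N3.N1=(alive,v0) N3.N2=(suspect,v1) N3.N3=(alive,v0) | N0.N0=(alive,v0) N0.N1=(alive,v0) N0.N2=(suspect,v1) N0.N3=(alive,v0)
Op 4: gossip N1<->N2 -> N1.N0=(dead,v1) N1.N1=(alive,v0) N1.N2=(alive,v0) N1.N3=(alive,v0) | N2.N0=(dead,v1) N2.N1=(alive,v0) N2.N2=(alive,v0) N2.N3=(alive,v0)
Op 5: gossip N2<->N0 -> N2.N0=(dead,v1) N2.N1=(alive,v0) N2.N2=(suspect,v1) N2.N3=(alive,v0) | N0.N0=(dead,v1) N0.N1=(alive,v0) N0.N2=(suspect,v1) N0.N3=(alive,v0)
Op 6: N0 marks N0=suspect -> (suspect,v2)
Op 7: N0 marks N3=alive -> (alive,v1)
Op 8: N1 marks N1=alive -> (alive,v1)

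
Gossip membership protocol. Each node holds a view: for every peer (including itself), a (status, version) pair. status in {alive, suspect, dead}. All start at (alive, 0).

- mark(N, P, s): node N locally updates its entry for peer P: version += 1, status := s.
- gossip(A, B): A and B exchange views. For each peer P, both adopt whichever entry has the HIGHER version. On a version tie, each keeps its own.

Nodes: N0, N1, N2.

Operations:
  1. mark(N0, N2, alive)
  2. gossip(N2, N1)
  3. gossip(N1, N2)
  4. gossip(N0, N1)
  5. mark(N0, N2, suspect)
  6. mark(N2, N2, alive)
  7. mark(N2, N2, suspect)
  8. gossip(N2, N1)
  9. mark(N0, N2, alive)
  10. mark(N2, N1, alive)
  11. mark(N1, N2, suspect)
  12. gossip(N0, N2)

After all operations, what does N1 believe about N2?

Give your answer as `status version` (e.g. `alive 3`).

Answer: suspect 3

Derivation:
Op 1: N0 marks N2=alive -> (alive,v1)
Op 2: gossip N2<->N1 -> N2.N0=(alive,v0) N2.N1=(alive,v0) N2.N2=(alive,v0) | N1.N0=(alive,v0) N1.N1=(alive,v0) N1.N2=(alive,v0)
Op 3: gossip N1<->N2 -> N1.N0=(alive,v0) N1.N1=(alive,v0) N1.N2=(alive,v0) | N2.N0=(alive,v0) N2.N1=(alive,v0) N2.N2=(alive,v0)
Op 4: gossip N0<->N1 -> N0.N0=(alive,v0) N0.N1=(alive,v0) N0.N2=(alive,v1) | N1.N0=(alive,v0) N1.N1=(alive,v0) N1.N2=(alive,v1)
Op 5: N0 marks N2=suspect -> (suspect,v2)
Op 6: N2 marks N2=alive -> (alive,v1)
Op 7: N2 marks N2=suspect -> (suspect,v2)
Op 8: gossip N2<->N1 -> N2.N0=(alive,v0) N2.N1=(alive,v0) N2.N2=(suspect,v2) | N1.N0=(alive,v0) N1.N1=(alive,v0) N1.N2=(suspect,v2)
Op 9: N0 marks N2=alive -> (alive,v3)
Op 10: N2 marks N1=alive -> (alive,v1)
Op 11: N1 marks N2=suspect -> (suspect,v3)
Op 12: gossip N0<->N2 -> N0.N0=(alive,v0) N0.N1=(alive,v1) N0.N2=(alive,v3) | N2.N0=(alive,v0) N2.N1=(alive,v1) N2.N2=(alive,v3)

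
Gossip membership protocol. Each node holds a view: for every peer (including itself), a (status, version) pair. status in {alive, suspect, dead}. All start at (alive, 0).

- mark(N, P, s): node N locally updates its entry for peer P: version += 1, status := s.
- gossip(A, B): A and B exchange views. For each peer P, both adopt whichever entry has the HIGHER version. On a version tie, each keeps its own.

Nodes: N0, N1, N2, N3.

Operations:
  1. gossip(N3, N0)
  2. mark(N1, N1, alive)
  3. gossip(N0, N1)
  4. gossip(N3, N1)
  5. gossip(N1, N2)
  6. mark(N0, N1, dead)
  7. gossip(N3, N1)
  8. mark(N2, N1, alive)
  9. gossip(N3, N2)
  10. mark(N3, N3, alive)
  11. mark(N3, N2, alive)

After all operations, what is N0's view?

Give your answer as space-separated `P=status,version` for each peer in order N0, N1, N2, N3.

Op 1: gossip N3<->N0 -> N3.N0=(alive,v0) N3.N1=(alive,v0) N3.N2=(alive,v0) N3.N3=(alive,v0) | N0.N0=(alive,v0) N0.N1=(alive,v0) N0.N2=(alive,v0) N0.N3=(alive,v0)
Op 2: N1 marks N1=alive -> (alive,v1)
Op 3: gossip N0<->N1 -> N0.N0=(alive,v0) N0.N1=(alive,v1) N0.N2=(alive,v0) N0.N3=(alive,v0) | N1.N0=(alive,v0) N1.N1=(alive,v1) N1.N2=(alive,v0) N1.N3=(alive,v0)
Op 4: gossip N3<->N1 -> N3.N0=(alive,v0) N3.N1=(alive,v1) N3.N2=(alive,v0) N3.N3=(alive,v0) | N1.N0=(alive,v0) N1.N1=(alive,v1) N1.N2=(alive,v0) N1.N3=(alive,v0)
Op 5: gossip N1<->N2 -> N1.N0=(alive,v0) N1.N1=(alive,v1) N1.N2=(alive,v0) N1.N3=(alive,v0) | N2.N0=(alive,v0) N2.N1=(alive,v1) N2.N2=(alive,v0) N2.N3=(alive,v0)
Op 6: N0 marks N1=dead -> (dead,v2)
Op 7: gossip N3<->N1 -> N3.N0=(alive,v0) N3.N1=(alive,v1) N3.N2=(alive,v0) N3.N3=(alive,v0) | N1.N0=(alive,v0) N1.N1=(alive,v1) N1.N2=(alive,v0) N1.N3=(alive,v0)
Op 8: N2 marks N1=alive -> (alive,v2)
Op 9: gossip N3<->N2 -> N3.N0=(alive,v0) N3.N1=(alive,v2) N3.N2=(alive,v0) N3.N3=(alive,v0) | N2.N0=(alive,v0) N2.N1=(alive,v2) N2.N2=(alive,v0) N2.N3=(alive,v0)
Op 10: N3 marks N3=alive -> (alive,v1)
Op 11: N3 marks N2=alive -> (alive,v1)

Answer: N0=alive,0 N1=dead,2 N2=alive,0 N3=alive,0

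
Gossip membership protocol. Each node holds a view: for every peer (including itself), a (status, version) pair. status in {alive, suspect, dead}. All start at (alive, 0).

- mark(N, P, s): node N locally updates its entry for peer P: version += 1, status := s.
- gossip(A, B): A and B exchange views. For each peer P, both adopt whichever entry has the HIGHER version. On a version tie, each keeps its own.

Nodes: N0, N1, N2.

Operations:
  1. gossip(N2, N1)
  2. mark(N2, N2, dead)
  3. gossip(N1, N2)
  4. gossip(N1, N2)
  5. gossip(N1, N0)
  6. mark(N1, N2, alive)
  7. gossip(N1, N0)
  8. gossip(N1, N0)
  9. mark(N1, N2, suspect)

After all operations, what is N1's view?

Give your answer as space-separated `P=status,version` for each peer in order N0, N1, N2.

Answer: N0=alive,0 N1=alive,0 N2=suspect,3

Derivation:
Op 1: gossip N2<->N1 -> N2.N0=(alive,v0) N2.N1=(alive,v0) N2.N2=(alive,v0) | N1.N0=(alive,v0) N1.N1=(alive,v0) N1.N2=(alive,v0)
Op 2: N2 marks N2=dead -> (dead,v1)
Op 3: gossip N1<->N2 -> N1.N0=(alive,v0) N1.N1=(alive,v0) N1.N2=(dead,v1) | N2.N0=(alive,v0) N2.N1=(alive,v0) N2.N2=(dead,v1)
Op 4: gossip N1<->N2 -> N1.N0=(alive,v0) N1.N1=(alive,v0) N1.N2=(dead,v1) | N2.N0=(alive,v0) N2.N1=(alive,v0) N2.N2=(dead,v1)
Op 5: gossip N1<->N0 -> N1.N0=(alive,v0) N1.N1=(alive,v0) N1.N2=(dead,v1) | N0.N0=(alive,v0) N0.N1=(alive,v0) N0.N2=(dead,v1)
Op 6: N1 marks N2=alive -> (alive,v2)
Op 7: gossip N1<->N0 -> N1.N0=(alive,v0) N1.N1=(alive,v0) N1.N2=(alive,v2) | N0.N0=(alive,v0) N0.N1=(alive,v0) N0.N2=(alive,v2)
Op 8: gossip N1<->N0 -> N1.N0=(alive,v0) N1.N1=(alive,v0) N1.N2=(alive,v2) | N0.N0=(alive,v0) N0.N1=(alive,v0) N0.N2=(alive,v2)
Op 9: N1 marks N2=suspect -> (suspect,v3)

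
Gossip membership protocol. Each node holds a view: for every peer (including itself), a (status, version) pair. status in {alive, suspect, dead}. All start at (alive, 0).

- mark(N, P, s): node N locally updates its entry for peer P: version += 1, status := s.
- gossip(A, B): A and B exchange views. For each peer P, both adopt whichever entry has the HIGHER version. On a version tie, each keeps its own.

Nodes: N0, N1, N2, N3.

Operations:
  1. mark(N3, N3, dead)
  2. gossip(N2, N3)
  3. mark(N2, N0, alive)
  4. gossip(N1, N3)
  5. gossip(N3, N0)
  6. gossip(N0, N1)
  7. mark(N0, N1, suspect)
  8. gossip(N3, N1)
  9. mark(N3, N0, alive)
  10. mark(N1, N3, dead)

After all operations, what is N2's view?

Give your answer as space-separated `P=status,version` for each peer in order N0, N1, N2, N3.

Op 1: N3 marks N3=dead -> (dead,v1)
Op 2: gossip N2<->N3 -> N2.N0=(alive,v0) N2.N1=(alive,v0) N2.N2=(alive,v0) N2.N3=(dead,v1) | N3.N0=(alive,v0) N3.N1=(alive,v0) N3.N2=(alive,v0) N3.N3=(dead,v1)
Op 3: N2 marks N0=alive -> (alive,v1)
Op 4: gossip N1<->N3 -> N1.N0=(alive,v0) N1.N1=(alive,v0) N1.N2=(alive,v0) N1.N3=(dead,v1) | N3.N0=(alive,v0) N3.N1=(alive,v0) N3.N2=(alive,v0) N3.N3=(dead,v1)
Op 5: gossip N3<->N0 -> N3.N0=(alive,v0) N3.N1=(alive,v0) N3.N2=(alive,v0) N3.N3=(dead,v1) | N0.N0=(alive,v0) N0.N1=(alive,v0) N0.N2=(alive,v0) N0.N3=(dead,v1)
Op 6: gossip N0<->N1 -> N0.N0=(alive,v0) N0.N1=(alive,v0) N0.N2=(alive,v0) N0.N3=(dead,v1) | N1.N0=(alive,v0) N1.N1=(alive,v0) N1.N2=(alive,v0) N1.N3=(dead,v1)
Op 7: N0 marks N1=suspect -> (suspect,v1)
Op 8: gossip N3<->N1 -> N3.N0=(alive,v0) N3.N1=(alive,v0) N3.N2=(alive,v0) N3.N3=(dead,v1) | N1.N0=(alive,v0) N1.N1=(alive,v0) N1.N2=(alive,v0) N1.N3=(dead,v1)
Op 9: N3 marks N0=alive -> (alive,v1)
Op 10: N1 marks N3=dead -> (dead,v2)

Answer: N0=alive,1 N1=alive,0 N2=alive,0 N3=dead,1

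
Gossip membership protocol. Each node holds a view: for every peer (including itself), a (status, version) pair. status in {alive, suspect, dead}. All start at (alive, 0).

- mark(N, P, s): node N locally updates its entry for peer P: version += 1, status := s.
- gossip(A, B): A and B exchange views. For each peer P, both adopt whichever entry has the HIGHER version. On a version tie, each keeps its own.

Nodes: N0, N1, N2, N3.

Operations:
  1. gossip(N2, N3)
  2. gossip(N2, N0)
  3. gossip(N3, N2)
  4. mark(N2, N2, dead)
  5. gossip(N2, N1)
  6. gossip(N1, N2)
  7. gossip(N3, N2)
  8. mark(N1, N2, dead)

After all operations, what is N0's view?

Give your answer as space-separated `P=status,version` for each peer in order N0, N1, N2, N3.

Answer: N0=alive,0 N1=alive,0 N2=alive,0 N3=alive,0

Derivation:
Op 1: gossip N2<->N3 -> N2.N0=(alive,v0) N2.N1=(alive,v0) N2.N2=(alive,v0) N2.N3=(alive,v0) | N3.N0=(alive,v0) N3.N1=(alive,v0) N3.N2=(alive,v0) N3.N3=(alive,v0)
Op 2: gossip N2<->N0 -> N2.N0=(alive,v0) N2.N1=(alive,v0) N2.N2=(alive,v0) N2.N3=(alive,v0) | N0.N0=(alive,v0) N0.N1=(alive,v0) N0.N2=(alive,v0) N0.N3=(alive,v0)
Op 3: gossip N3<->N2 -> N3.N0=(alive,v0) N3.N1=(alive,v0) N3.N2=(alive,v0) N3.N3=(alive,v0) | N2.N0=(alive,v0) N2.N1=(alive,v0) N2.N2=(alive,v0) N2.N3=(alive,v0)
Op 4: N2 marks N2=dead -> (dead,v1)
Op 5: gossip N2<->N1 -> N2.N0=(alive,v0) N2.N1=(alive,v0) N2.N2=(dead,v1) N2.N3=(alive,v0) | N1.N0=(alive,v0) N1.N1=(alive,v0) N1.N2=(dead,v1) N1.N3=(alive,v0)
Op 6: gossip N1<->N2 -> N1.N0=(alive,v0) N1.N1=(alive,v0) N1.N2=(dead,v1) N1.N3=(alive,v0) | N2.N0=(alive,v0) N2.N1=(alive,v0) N2.N2=(dead,v1) N2.N3=(alive,v0)
Op 7: gossip N3<->N2 -> N3.N0=(alive,v0) N3.N1=(alive,v0) N3.N2=(dead,v1) N3.N3=(alive,v0) | N2.N0=(alive,v0) N2.N1=(alive,v0) N2.N2=(dead,v1) N2.N3=(alive,v0)
Op 8: N1 marks N2=dead -> (dead,v2)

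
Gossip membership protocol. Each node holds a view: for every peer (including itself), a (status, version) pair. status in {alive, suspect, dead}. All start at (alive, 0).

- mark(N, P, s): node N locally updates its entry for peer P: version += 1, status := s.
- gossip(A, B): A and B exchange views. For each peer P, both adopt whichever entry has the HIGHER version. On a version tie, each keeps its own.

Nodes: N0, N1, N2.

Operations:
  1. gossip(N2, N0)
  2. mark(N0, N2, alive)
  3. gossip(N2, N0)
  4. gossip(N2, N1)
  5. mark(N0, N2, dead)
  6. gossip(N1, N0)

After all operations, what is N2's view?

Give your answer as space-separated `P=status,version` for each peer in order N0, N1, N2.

Answer: N0=alive,0 N1=alive,0 N2=alive,1

Derivation:
Op 1: gossip N2<->N0 -> N2.N0=(alive,v0) N2.N1=(alive,v0) N2.N2=(alive,v0) | N0.N0=(alive,v0) N0.N1=(alive,v0) N0.N2=(alive,v0)
Op 2: N0 marks N2=alive -> (alive,v1)
Op 3: gossip N2<->N0 -> N2.N0=(alive,v0) N2.N1=(alive,v0) N2.N2=(alive,v1) | N0.N0=(alive,v0) N0.N1=(alive,v0) N0.N2=(alive,v1)
Op 4: gossip N2<->N1 -> N2.N0=(alive,v0) N2.N1=(alive,v0) N2.N2=(alive,v1) | N1.N0=(alive,v0) N1.N1=(alive,v0) N1.N2=(alive,v1)
Op 5: N0 marks N2=dead -> (dead,v2)
Op 6: gossip N1<->N0 -> N1.N0=(alive,v0) N1.N1=(alive,v0) N1.N2=(dead,v2) | N0.N0=(alive,v0) N0.N1=(alive,v0) N0.N2=(dead,v2)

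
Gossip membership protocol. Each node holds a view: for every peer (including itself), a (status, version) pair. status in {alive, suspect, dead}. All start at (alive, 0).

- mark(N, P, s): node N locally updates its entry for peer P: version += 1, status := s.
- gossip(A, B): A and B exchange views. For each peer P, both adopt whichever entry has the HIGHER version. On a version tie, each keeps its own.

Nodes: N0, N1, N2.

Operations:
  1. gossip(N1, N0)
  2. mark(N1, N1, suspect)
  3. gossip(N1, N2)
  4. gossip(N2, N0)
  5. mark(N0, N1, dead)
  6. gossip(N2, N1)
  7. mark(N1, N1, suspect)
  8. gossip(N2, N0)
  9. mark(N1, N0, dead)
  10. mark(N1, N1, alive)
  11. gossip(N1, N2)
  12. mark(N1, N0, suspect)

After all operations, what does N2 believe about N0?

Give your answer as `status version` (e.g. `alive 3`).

Op 1: gossip N1<->N0 -> N1.N0=(alive,v0) N1.N1=(alive,v0) N1.N2=(alive,v0) | N0.N0=(alive,v0) N0.N1=(alive,v0) N0.N2=(alive,v0)
Op 2: N1 marks N1=suspect -> (suspect,v1)
Op 3: gossip N1<->N2 -> N1.N0=(alive,v0) N1.N1=(suspect,v1) N1.N2=(alive,v0) | N2.N0=(alive,v0) N2.N1=(suspect,v1) N2.N2=(alive,v0)
Op 4: gossip N2<->N0 -> N2.N0=(alive,v0) N2.N1=(suspect,v1) N2.N2=(alive,v0) | N0.N0=(alive,v0) N0.N1=(suspect,v1) N0.N2=(alive,v0)
Op 5: N0 marks N1=dead -> (dead,v2)
Op 6: gossip N2<->N1 -> N2.N0=(alive,v0) N2.N1=(suspect,v1) N2.N2=(alive,v0) | N1.N0=(alive,v0) N1.N1=(suspect,v1) N1.N2=(alive,v0)
Op 7: N1 marks N1=suspect -> (suspect,v2)
Op 8: gossip N2<->N0 -> N2.N0=(alive,v0) N2.N1=(dead,v2) N2.N2=(alive,v0) | N0.N0=(alive,v0) N0.N1=(dead,v2) N0.N2=(alive,v0)
Op 9: N1 marks N0=dead -> (dead,v1)
Op 10: N1 marks N1=alive -> (alive,v3)
Op 11: gossip N1<->N2 -> N1.N0=(dead,v1) N1.N1=(alive,v3) N1.N2=(alive,v0) | N2.N0=(dead,v1) N2.N1=(alive,v3) N2.N2=(alive,v0)
Op 12: N1 marks N0=suspect -> (suspect,v2)

Answer: dead 1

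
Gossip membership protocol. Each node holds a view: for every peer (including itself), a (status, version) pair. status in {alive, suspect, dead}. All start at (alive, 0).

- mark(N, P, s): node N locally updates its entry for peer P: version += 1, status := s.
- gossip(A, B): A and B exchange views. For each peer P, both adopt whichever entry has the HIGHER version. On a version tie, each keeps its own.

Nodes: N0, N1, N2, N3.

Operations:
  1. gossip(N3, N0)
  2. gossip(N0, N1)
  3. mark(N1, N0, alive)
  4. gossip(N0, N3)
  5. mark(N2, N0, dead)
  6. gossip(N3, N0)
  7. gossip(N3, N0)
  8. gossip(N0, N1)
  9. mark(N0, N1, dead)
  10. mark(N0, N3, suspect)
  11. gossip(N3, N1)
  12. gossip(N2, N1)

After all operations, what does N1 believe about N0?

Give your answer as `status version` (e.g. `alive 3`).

Answer: alive 1

Derivation:
Op 1: gossip N3<->N0 -> N3.N0=(alive,v0) N3.N1=(alive,v0) N3.N2=(alive,v0) N3.N3=(alive,v0) | N0.N0=(alive,v0) N0.N1=(alive,v0) N0.N2=(alive,v0) N0.N3=(alive,v0)
Op 2: gossip N0<->N1 -> N0.N0=(alive,v0) N0.N1=(alive,v0) N0.N2=(alive,v0) N0.N3=(alive,v0) | N1.N0=(alive,v0) N1.N1=(alive,v0) N1.N2=(alive,v0) N1.N3=(alive,v0)
Op 3: N1 marks N0=alive -> (alive,v1)
Op 4: gossip N0<->N3 -> N0.N0=(alive,v0) N0.N1=(alive,v0) N0.N2=(alive,v0) N0.N3=(alive,v0) | N3.N0=(alive,v0) N3.N1=(alive,v0) N3.N2=(alive,v0) N3.N3=(alive,v0)
Op 5: N2 marks N0=dead -> (dead,v1)
Op 6: gossip N3<->N0 -> N3.N0=(alive,v0) N3.N1=(alive,v0) N3.N2=(alive,v0) N3.N3=(alive,v0) | N0.N0=(alive,v0) N0.N1=(alive,v0) N0.N2=(alive,v0) N0.N3=(alive,v0)
Op 7: gossip N3<->N0 -> N3.N0=(alive,v0) N3.N1=(alive,v0) N3.N2=(alive,v0) N3.N3=(alive,v0) | N0.N0=(alive,v0) N0.N1=(alive,v0) N0.N2=(alive,v0) N0.N3=(alive,v0)
Op 8: gossip N0<->N1 -> N0.N0=(alive,v1) N0.N1=(alive,v0) N0.N2=(alive,v0) N0.N3=(alive,v0) | N1.N0=(alive,v1) N1.N1=(alive,v0) N1.N2=(alive,v0) N1.N3=(alive,v0)
Op 9: N0 marks N1=dead -> (dead,v1)
Op 10: N0 marks N3=suspect -> (suspect,v1)
Op 11: gossip N3<->N1 -> N3.N0=(alive,v1) N3.N1=(alive,v0) N3.N2=(alive,v0) N3.N3=(alive,v0) | N1.N0=(alive,v1) N1.N1=(alive,v0) N1.N2=(alive,v0) N1.N3=(alive,v0)
Op 12: gossip N2<->N1 -> N2.N0=(dead,v1) N2.N1=(alive,v0) N2.N2=(alive,v0) N2.N3=(alive,v0) | N1.N0=(alive,v1) N1.N1=(alive,v0) N1.N2=(alive,v0) N1.N3=(alive,v0)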